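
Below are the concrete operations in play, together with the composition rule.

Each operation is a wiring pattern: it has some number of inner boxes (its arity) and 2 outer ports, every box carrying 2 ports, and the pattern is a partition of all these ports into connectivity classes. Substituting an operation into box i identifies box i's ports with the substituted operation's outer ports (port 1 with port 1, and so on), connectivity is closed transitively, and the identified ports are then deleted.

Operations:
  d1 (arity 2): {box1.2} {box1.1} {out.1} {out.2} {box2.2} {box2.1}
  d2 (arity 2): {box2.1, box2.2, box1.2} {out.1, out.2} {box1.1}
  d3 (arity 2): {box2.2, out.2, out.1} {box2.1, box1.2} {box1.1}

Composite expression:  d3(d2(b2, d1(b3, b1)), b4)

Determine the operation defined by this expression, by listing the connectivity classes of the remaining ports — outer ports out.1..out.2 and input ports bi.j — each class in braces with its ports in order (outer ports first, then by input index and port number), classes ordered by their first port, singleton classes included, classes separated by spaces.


Reachability decides: close wires over d3-identified ports.
through d1, on inputs (b3, b1): {out.1} {out.2} {b1.1} {b1.2} {b3.1} {b3.2} (out.j = stage outer ports)
through d2, on inputs (b2, b3, b1): {out.1, out.2} {b1.1} {b1.2} {b2.1} {b2.2} {b3.1} {b3.2} (out.j = stage outer ports)
through d3, on inputs (b2, b3, b1, b4): {out.1, out.2, b4.2} {b1.1} {b1.2} {b2.1} {b2.2} {b3.1} {b3.2} {b4.1} (out.j = stage outer ports)

{out.1, out.2, b4.2} {b1.1} {b1.2} {b2.1} {b2.2} {b3.1} {b3.2} {b4.1}


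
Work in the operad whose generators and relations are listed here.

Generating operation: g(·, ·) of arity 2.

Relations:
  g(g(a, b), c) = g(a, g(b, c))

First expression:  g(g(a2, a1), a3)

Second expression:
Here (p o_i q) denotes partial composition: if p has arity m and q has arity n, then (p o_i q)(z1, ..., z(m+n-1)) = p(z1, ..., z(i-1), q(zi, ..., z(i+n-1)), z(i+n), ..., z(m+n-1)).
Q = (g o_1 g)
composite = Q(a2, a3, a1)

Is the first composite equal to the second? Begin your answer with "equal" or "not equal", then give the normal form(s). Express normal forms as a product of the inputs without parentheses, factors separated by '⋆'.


Normal form of the first expression: a2 ⋆ a1 ⋆ a3
Normal form of the second expression: a2 ⋆ a3 ⋆ a1
The forms do not match — not equal.

not equal: they reduce to a2 ⋆ a1 ⋆ a3 and a2 ⋆ a3 ⋆ a1


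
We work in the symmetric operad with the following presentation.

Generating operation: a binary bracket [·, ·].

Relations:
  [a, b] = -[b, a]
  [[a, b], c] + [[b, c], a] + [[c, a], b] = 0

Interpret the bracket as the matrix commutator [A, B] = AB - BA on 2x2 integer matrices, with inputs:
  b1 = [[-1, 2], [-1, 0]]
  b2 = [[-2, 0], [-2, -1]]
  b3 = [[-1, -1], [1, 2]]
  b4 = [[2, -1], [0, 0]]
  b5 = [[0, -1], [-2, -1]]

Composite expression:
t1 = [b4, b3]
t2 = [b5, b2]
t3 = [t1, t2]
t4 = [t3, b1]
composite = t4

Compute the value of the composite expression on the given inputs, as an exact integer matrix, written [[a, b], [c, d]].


[b4, b3] = [[-1, -5], [-2, 1]]
[b5, b2] = [[2, -1], [4, -2]]
[[b4, b3], [b5, b2]] = [[-22, 22], [0, 22]]
[[[b4, b3], [b5, b2]], b1] = [[-22, -66], [-44, 22]]

[[-22, -66], [-44, 22]]


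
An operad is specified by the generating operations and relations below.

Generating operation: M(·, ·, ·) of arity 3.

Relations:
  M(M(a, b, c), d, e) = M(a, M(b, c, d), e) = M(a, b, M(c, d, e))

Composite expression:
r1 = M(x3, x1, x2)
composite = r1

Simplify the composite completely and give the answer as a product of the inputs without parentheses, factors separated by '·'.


x3 · x1 · x2

The M-tree's shape is irrelevant; the x-reading-order decides.
M(x3, x1, x2) spells out as x3 · x1 · x2


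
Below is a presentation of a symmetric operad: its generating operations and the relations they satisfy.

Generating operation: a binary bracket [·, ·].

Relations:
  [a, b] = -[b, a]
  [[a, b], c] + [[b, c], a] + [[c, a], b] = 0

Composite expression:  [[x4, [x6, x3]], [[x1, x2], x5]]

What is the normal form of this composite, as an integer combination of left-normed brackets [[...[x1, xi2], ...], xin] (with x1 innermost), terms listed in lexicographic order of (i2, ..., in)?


-[[[[[x1, x2], x5], x3], x6], x4] + [[[[[x1, x2], x5], x4], x3], x6] - [[[[[x1, x2], x5], x4], x6], x3] + [[[[[x1, x2], x5], x6], x3], x4]

A multilinear Lie element is pinned by x1-initial words (x1 innermost).
Composite bracket: [[x4, [x6, x3]], [[x1, x2], x5]]
Each bracket splits as ab - ba, giving 32 signed words (2^5 = 32).
Keep just the words that open with x1:
  x1x2x5x3x6x4 (sign -1) contributes -[[[[[x1, x2], x5], x3], x6], x4]
  x1x2x5x4x3x6 (sign +1) contributes +[[[[[x1, x2], x5], x4], x3], x6]
  x1x2x5x4x6x3 (sign -1) contributes -[[[[[x1, x2], x5], x4], x6], x3]
  x1x2x5x6x3x4 (sign +1) contributes +[[[[[x1, x2], x5], x6], x3], x4]


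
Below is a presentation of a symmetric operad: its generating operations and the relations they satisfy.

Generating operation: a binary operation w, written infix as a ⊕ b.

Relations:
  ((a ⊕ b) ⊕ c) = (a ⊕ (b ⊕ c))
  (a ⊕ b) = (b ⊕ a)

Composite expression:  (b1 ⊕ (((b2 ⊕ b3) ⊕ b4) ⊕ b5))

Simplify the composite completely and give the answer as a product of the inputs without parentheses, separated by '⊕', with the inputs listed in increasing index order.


b1 ⊕ b2 ⊕ b3 ⊕ b4 ⊕ b5

Any arrangement under w is one operation, so sort the b-inputs.
(b2 ⊕ b3) collapses to b2 ⊕ b3
((b2 ⊕ b3) ⊕ b4) collapses to b2 ⊕ b3 ⊕ b4
(((b2 ⊕ b3) ⊕ b4) ⊕ b5) collapses to b2 ⊕ b3 ⊕ b4 ⊕ b5
(b1 ⊕ (((b2 ⊕ b3) ⊕ b4) ⊕ b5)) collapses to b1 ⊕ b2 ⊕ b3 ⊕ b4 ⊕ b5
putting the inputs in ascending order: b1 ⊕ b2 ⊕ b3 ⊕ b4 ⊕ b5


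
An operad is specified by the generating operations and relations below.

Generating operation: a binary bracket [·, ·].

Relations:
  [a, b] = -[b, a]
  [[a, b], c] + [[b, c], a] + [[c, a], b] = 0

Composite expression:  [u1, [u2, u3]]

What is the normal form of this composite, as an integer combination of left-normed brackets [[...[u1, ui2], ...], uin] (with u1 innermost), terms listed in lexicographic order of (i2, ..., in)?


[[u1, u2], u3] - [[u1, u3], u2]


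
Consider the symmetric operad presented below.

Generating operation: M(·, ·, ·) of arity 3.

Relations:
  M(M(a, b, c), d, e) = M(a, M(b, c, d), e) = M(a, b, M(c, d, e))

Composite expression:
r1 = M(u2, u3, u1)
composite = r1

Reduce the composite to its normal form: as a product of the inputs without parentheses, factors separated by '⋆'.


All parenthesizations of M agree; list the u-inputs left to right.
M(u2, u3, u1) spells out as u2 ⋆ u3 ⋆ u1

u2 ⋆ u3 ⋆ u1


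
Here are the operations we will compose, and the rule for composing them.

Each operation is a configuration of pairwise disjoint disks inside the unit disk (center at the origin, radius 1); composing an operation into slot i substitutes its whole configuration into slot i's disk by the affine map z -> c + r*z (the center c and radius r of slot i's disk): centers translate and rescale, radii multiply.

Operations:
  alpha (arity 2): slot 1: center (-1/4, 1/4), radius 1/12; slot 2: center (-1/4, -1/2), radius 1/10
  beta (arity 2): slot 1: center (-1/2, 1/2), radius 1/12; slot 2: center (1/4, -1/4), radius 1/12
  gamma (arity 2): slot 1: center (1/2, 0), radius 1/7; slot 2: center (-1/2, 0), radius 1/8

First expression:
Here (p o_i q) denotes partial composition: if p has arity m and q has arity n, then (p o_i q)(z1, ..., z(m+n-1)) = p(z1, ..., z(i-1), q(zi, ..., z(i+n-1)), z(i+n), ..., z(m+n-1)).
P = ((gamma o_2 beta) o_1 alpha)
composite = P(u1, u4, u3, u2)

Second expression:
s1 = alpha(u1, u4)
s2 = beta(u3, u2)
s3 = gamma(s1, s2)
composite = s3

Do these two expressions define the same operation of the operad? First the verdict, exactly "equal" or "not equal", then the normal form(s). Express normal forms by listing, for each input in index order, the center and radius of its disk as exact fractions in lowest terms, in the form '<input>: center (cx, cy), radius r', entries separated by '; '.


Normal form of the first expression: u1: center (13/28, 1/28), radius 1/84; u2: center (-15/32, -1/32), radius 1/96; u3: center (-9/16, 1/16), radius 1/96; u4: center (13/28, -1/14), radius 1/70
Normal form of the second expression: u1: center (13/28, 1/28), radius 1/84; u2: center (-15/32, -1/32), radius 1/96; u3: center (-9/16, 1/16), radius 1/96; u4: center (13/28, -1/14), radius 1/70
Same normal form: equal.

equal; both compose to u1: center (13/28, 1/28), radius 1/84; u2: center (-15/32, -1/32), radius 1/96; u3: center (-9/16, 1/16), radius 1/96; u4: center (13/28, -1/14), radius 1/70


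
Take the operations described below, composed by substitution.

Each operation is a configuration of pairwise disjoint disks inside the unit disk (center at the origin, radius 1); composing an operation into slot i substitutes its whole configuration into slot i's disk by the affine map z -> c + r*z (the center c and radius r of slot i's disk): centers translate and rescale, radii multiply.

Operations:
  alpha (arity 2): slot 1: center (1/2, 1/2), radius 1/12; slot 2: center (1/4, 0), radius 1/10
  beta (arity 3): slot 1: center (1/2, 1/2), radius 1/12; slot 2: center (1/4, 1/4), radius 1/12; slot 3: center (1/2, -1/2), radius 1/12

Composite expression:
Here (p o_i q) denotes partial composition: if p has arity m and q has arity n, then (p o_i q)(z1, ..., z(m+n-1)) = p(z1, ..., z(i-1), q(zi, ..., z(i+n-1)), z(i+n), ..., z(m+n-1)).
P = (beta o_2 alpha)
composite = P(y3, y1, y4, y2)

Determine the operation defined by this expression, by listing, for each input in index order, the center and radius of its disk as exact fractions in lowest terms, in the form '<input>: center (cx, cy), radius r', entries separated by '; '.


Affine substitution under beta: radii multiply and y-centers shift.
tracing y3 down its 1-map path: center (1/2, 1/2), radius 1/12
tracing y1 down its 2-map path: center (7/24, 7/24), radius 1/144
tracing y4 down its 2-map path: center (13/48, 1/4), radius 1/120
tracing y2 down its 1-map path: center (1/2, -1/2), radius 1/12

y1: center (7/24, 7/24), radius 1/144; y2: center (1/2, -1/2), radius 1/12; y3: center (1/2, 1/2), radius 1/12; y4: center (13/48, 1/4), radius 1/120


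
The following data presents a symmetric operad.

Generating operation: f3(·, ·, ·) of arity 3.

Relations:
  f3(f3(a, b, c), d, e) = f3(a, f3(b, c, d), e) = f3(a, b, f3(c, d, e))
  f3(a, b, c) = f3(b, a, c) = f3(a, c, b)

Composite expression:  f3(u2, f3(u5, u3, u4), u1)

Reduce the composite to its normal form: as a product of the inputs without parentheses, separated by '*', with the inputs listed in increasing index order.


u1 * u2 * u3 * u4 * u5

Any arrangement under f3 is one operation, so sort the u-inputs.
f3(u5, u3, u4) spells out as u5 * u3 * u4
f3(u2, f3(u5, u3, u4), u1) spells out as u2 * u5 * u3 * u4 * u1
putting the inputs in ascending order: u1 * u2 * u3 * u4 * u5


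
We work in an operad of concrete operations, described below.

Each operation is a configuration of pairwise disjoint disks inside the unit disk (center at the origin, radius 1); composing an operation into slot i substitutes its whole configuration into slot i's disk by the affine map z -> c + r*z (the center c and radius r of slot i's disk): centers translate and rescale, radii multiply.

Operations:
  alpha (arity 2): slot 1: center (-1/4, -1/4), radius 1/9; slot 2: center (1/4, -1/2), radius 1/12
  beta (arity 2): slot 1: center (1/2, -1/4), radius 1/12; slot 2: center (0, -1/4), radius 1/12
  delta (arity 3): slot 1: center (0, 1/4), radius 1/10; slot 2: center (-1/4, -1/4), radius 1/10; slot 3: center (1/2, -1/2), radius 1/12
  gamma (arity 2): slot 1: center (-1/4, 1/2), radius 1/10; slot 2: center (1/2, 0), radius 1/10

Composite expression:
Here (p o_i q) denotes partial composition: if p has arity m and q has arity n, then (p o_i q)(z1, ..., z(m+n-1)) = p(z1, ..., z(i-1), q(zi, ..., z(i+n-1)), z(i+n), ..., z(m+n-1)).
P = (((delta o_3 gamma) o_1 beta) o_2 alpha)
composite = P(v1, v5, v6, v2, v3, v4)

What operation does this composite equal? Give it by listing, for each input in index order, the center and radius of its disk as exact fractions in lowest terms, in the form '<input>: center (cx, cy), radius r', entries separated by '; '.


v1: center (1/20, 9/40), radius 1/120; v2: center (-1/4, -1/4), radius 1/10; v3: center (23/48, -11/24), radius 1/120; v4: center (13/24, -1/2), radius 1/120; v5: center (-1/480, 107/480), radius 1/1080; v6: center (1/480, 53/240), radius 1/1440


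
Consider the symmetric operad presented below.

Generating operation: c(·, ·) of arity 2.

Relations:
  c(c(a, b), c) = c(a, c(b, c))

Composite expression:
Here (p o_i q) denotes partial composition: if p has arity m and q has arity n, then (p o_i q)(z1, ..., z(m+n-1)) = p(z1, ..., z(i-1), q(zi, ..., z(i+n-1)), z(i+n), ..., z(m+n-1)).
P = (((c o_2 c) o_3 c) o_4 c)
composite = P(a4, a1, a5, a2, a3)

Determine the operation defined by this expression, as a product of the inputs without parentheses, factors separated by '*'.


a4 * a1 * a5 * a2 * a3

Under associativity of c, the answer is the a's in reading order.
c(a2, a3) unparenthesizes to a2 * a3
c(a5, c(a2, a3)) unparenthesizes to a5 * a2 * a3
c(a1, c(a5, c(a2, a3))) unparenthesizes to a1 * a5 * a2 * a3
c(a4, c(a1, c(a5, c(a2, a3)))) unparenthesizes to a4 * a1 * a5 * a2 * a3


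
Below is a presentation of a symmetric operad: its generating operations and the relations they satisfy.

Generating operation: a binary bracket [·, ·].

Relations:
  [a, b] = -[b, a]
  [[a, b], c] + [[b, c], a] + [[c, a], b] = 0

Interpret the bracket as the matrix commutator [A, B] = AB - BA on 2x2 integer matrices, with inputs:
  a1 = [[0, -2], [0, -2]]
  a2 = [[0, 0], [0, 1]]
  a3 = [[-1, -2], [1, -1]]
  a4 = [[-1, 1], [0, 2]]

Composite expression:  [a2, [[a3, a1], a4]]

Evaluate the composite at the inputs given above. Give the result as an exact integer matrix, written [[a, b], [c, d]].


[[0, -16], [-6, 0]]

[a3, a1] = [[2, 4], [2, -2]]
[[a3, a1], a4] = [[-2, 16], [-6, 2]]
[a2, [[a3, a1], a4]] = [[0, -16], [-6, 0]]


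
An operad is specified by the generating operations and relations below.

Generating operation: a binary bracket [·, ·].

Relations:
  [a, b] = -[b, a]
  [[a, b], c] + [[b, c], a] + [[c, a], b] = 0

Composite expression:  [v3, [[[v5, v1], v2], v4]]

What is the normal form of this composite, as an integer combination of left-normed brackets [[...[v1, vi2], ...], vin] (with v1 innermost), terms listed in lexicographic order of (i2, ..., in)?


[[[[v1, v5], v2], v4], v3]

Expand each bracket as ab - ba; the v1-initial words give the coefficients.
Composite bracket: [v3, [[[v5, v1], v2], v4]]
Each bracket splits as ab - ba, giving 16 signed words (2^4 = 16).
The v1-initial words carry the normal form:
  the word v1v5v2v4v3 carries sign +1 and contributes +[[[[v1, v5], v2], v4], v3]


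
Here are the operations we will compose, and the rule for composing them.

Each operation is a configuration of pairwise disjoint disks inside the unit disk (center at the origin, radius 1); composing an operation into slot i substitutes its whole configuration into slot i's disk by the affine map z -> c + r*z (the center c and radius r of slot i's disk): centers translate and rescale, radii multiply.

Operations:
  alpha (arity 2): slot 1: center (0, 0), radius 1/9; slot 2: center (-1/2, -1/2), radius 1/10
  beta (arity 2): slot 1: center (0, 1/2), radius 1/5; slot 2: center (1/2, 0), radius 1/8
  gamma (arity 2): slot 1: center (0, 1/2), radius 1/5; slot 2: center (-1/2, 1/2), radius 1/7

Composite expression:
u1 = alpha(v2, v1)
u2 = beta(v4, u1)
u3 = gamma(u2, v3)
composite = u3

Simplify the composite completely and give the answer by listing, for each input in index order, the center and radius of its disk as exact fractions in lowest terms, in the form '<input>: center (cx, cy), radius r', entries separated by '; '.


v1: center (7/80, 39/80), radius 1/400; v2: center (1/10, 1/2), radius 1/360; v3: center (-1/2, 1/2), radius 1/7; v4: center (0, 3/5), radius 1/25

Each v-disk chains the slot maps above it in gamma; radii multiply.
for v4, the 2-step affine chain lands on center (0, 3/5), radius 1/25
for v2, the 3-step affine chain lands on center (1/10, 1/2), radius 1/360
for v1, the 3-step affine chain lands on center (7/80, 39/80), radius 1/400
for v3, the 1-step affine chain lands on center (-1/2, 1/2), radius 1/7


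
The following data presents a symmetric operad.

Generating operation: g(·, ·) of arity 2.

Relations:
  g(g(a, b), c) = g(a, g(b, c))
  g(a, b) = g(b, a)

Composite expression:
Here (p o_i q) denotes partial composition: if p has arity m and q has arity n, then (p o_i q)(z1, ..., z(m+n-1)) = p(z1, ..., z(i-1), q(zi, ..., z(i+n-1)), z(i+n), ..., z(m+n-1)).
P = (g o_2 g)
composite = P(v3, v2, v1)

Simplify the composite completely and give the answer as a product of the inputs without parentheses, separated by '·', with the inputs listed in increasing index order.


v1 · v2 · v3

Key point: g commutes, so take the v-inputs in any fixed order.
g(v2, v1) spells out as v2 · v1
g(v3, g(v2, v1)) spells out as v3 · v2 · v1
putting the inputs in ascending order: v1 · v2 · v3


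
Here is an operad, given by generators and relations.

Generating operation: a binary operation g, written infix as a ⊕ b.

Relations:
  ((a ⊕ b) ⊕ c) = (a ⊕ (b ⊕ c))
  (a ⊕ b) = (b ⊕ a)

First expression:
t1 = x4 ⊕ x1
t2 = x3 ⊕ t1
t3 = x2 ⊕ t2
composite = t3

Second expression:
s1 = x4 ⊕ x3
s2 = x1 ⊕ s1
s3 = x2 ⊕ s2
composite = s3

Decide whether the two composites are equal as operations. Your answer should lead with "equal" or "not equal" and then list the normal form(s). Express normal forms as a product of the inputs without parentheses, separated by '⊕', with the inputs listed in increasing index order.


equal; the common form is x1 ⊕ x2 ⊕ x3 ⊕ x4

Normal form of the first expression: x1 ⊕ x2 ⊕ x3 ⊕ x4
Normal form of the second expression: x1 ⊕ x2 ⊕ x3 ⊕ x4
Both agree, so they are equal.


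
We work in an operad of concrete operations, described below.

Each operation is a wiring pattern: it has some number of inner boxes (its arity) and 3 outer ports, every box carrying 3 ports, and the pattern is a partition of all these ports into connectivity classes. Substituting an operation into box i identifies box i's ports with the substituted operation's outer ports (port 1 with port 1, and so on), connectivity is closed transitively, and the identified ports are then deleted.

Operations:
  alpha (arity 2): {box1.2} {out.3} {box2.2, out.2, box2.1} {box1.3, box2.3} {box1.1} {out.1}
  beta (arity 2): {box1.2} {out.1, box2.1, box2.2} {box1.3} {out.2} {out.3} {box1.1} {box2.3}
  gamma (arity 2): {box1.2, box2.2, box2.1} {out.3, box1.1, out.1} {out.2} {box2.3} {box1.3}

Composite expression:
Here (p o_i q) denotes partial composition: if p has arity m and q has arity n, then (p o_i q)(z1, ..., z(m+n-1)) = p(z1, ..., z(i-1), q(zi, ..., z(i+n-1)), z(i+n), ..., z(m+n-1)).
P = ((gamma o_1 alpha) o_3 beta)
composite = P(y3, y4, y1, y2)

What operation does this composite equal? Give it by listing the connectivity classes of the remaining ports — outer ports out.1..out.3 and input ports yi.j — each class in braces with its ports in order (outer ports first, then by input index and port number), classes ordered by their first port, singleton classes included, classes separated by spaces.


Substituting into gamma glues patterns; closure does the rest.
composing alpha on (y3, y4), with out.j its own outer ports: {out.1} {out.2, y4.1, y4.2} {out.3} {y3.1} {y3.2} {y3.3, y4.3}
composing beta on (y1, y2), with out.j its own outer ports: {out.1, y2.1, y2.2} {out.2} {out.3} {y1.1} {y1.2} {y1.3} {y2.3}
composing gamma on (y3, y4, y1, y2), with out.j its own outer ports: {out.1, out.3} {out.2} {y1.1} {y1.2} {y1.3} {y2.1, y2.2, y4.1, y4.2} {y2.3} {y3.1} {y3.2} {y3.3, y4.3}

{out.1, out.3} {out.2} {y1.1} {y1.2} {y1.3} {y2.1, y2.2, y4.1, y4.2} {y2.3} {y3.1} {y3.2} {y3.3, y4.3}


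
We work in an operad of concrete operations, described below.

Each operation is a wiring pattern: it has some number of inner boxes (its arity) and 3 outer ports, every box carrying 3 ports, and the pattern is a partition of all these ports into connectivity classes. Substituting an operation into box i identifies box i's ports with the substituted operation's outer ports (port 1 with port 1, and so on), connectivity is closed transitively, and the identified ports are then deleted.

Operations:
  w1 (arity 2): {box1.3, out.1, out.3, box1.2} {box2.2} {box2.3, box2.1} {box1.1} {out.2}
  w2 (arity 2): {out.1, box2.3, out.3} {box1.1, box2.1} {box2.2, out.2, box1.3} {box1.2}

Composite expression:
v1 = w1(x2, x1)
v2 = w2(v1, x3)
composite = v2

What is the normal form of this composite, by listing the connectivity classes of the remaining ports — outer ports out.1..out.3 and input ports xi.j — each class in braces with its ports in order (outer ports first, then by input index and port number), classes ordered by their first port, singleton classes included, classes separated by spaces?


{out.1, out.3, x3.3} {out.2, x2.2, x2.3, x3.1, x3.2} {x1.1, x1.3} {x1.2} {x2.1}

Reachability decides: close wires over w2-identified ports.
through w1, on inputs (x2, x1): {out.1, out.3, x2.2, x2.3} {out.2} {x1.1, x1.3} {x1.2} {x2.1} (out.j = stage outer ports)
through w2, on inputs (x2, x1, x3): {out.1, out.3, x3.3} {out.2, x2.2, x2.3, x3.1, x3.2} {x1.1, x1.3} {x1.2} {x2.1} (out.j = stage outer ports)


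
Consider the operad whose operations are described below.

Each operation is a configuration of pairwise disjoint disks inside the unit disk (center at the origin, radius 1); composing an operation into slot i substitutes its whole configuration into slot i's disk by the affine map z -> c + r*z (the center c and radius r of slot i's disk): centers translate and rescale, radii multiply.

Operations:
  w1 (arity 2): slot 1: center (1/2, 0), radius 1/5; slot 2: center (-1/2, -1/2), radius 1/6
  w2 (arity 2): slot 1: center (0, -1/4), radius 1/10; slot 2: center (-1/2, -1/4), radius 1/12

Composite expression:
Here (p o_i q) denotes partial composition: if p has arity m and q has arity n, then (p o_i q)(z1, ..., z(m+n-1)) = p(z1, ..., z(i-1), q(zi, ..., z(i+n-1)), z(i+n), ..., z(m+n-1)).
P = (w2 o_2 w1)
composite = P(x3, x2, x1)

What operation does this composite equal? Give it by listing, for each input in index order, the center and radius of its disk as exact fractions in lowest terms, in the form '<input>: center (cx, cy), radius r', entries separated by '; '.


Nesting under w2 composes maps z -> c + r*z down each x-path.
input x3: composing its 1 substitution step yields center (0, -1/4), radius 1/10
input x2: composing its 2 substitution steps yields center (-11/24, -1/4), radius 1/60
input x1: composing its 2 substitution steps yields center (-13/24, -7/24), radius 1/72

x1: center (-13/24, -7/24), radius 1/72; x2: center (-11/24, -1/4), radius 1/60; x3: center (0, -1/4), radius 1/10


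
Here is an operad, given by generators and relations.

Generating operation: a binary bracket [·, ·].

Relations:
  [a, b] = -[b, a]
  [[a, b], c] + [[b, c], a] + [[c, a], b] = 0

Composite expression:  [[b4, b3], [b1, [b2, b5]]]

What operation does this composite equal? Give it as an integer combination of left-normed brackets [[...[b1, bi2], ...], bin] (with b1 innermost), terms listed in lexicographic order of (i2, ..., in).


[[[[b1, b2], b5], b3], b4] - [[[[b1, b2], b5], b4], b3] - [[[[b1, b5], b2], b3], b4] + [[[[b1, b5], b2], b4], b3]

Left-normed coefficients sit on the b1-initial expansion words.
Composite bracket: [[b4, b3], [b1, [b2, b5]]]
Each bracket splits as ab - ba, giving 16 signed words (2^4 = 16).
Coefficients come from the b1-initial words:
  sign of b1b2b5b3b4 is +1, so it contributes +[[[[b1, b2], b5], b3], b4]
  sign of b1b2b5b4b3 is -1, so it contributes -[[[[b1, b2], b5], b4], b3]
  sign of b1b5b2b3b4 is -1, so it contributes -[[[[b1, b5], b2], b3], b4]
  sign of b1b5b2b4b3 is +1, so it contributes +[[[[b1, b5], b2], b4], b3]


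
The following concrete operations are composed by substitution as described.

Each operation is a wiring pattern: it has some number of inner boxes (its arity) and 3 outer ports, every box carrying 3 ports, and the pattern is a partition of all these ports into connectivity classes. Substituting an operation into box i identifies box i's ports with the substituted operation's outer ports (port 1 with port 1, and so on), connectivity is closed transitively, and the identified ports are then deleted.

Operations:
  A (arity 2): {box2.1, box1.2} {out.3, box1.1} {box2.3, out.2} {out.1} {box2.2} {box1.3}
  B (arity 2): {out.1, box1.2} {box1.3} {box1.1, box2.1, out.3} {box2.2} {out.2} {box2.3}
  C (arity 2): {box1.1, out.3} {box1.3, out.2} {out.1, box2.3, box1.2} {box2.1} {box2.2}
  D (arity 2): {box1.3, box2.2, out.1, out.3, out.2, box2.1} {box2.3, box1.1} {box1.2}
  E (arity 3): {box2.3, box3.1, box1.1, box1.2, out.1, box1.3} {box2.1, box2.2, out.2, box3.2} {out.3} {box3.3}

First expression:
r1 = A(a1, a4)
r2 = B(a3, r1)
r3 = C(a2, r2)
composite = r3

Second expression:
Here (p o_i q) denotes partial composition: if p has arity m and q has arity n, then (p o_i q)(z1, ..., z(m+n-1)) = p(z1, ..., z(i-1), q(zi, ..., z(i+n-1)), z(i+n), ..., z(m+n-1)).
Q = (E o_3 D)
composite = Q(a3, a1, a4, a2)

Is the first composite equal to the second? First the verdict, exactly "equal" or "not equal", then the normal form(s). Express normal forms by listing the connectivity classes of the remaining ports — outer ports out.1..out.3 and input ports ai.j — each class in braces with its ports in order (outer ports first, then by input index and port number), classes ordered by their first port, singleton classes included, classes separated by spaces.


not equal: they reduce to {out.1, a2.2, a3.1} {out.2, a2.3} {out.3, a2.1} {a1.1} {a1.2, a4.1} {a1.3} {a3.2} {a3.3} {a4.2} {a4.3} and {out.1, out.2, a1.1, a1.2, a1.3, a2.1, a2.2, a3.1, a3.2, a3.3, a4.3} {out.3} {a2.3, a4.1} {a4.2}

In normal form, the first expression is {out.1, a2.2, a3.1} {out.2, a2.3} {out.3, a2.1} {a1.1} {a1.2, a4.1} {a1.3} {a3.2} {a3.3} {a4.2} {a4.3}
In normal form, the second expression is {out.1, out.2, a1.1, a1.2, a1.3, a2.1, a2.2, a3.1, a3.2, a3.3, a4.3} {out.3} {a2.3, a4.1} {a4.2}
Different reductions; not equal.


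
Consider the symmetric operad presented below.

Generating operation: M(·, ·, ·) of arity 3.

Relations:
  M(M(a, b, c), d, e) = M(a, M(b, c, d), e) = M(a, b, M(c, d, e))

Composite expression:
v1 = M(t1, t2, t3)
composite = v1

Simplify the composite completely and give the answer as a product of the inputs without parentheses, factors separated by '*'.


t1 * t2 * t3

All parenthesizations of M agree; list the t-inputs left to right.
M(t1, t2, t3) spells out as t1 * t2 * t3


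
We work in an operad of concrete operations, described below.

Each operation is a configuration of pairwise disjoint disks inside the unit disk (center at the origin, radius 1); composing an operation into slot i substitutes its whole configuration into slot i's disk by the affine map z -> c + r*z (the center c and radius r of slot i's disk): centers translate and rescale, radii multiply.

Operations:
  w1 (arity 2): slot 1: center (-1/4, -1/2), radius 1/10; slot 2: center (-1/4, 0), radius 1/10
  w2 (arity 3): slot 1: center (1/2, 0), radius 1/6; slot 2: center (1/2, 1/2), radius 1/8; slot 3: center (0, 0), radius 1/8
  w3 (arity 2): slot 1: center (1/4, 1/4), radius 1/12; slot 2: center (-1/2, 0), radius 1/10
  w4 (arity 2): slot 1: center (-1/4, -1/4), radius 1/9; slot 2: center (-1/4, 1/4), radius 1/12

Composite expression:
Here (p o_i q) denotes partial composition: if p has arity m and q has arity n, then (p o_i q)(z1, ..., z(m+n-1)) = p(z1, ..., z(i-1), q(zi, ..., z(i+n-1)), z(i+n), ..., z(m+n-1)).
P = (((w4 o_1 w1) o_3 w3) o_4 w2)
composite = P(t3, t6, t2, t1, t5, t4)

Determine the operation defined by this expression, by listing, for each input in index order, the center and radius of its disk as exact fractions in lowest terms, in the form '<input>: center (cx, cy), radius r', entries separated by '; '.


t1: center (-23/80, 1/4), radius 1/720; t2: center (-11/48, 13/48), radius 1/144; t3: center (-5/18, -11/36), radius 1/90; t4: center (-7/24, 1/4), radius 1/960; t5: center (-23/80, 61/240), radius 1/960; t6: center (-5/18, -1/4), radius 1/90

Below w4, radii multiply path by path; the t-disk centers shift.
tracing t3 down its 2-map path: center (-5/18, -11/36), radius 1/90
tracing t6 down its 2-map path: center (-5/18, -1/4), radius 1/90
tracing t2 down its 2-map path: center (-11/48, 13/48), radius 1/144
tracing t1 down its 3-map path: center (-23/80, 1/4), radius 1/720
tracing t5 down its 3-map path: center (-23/80, 61/240), radius 1/960
tracing t4 down its 3-map path: center (-7/24, 1/4), radius 1/960


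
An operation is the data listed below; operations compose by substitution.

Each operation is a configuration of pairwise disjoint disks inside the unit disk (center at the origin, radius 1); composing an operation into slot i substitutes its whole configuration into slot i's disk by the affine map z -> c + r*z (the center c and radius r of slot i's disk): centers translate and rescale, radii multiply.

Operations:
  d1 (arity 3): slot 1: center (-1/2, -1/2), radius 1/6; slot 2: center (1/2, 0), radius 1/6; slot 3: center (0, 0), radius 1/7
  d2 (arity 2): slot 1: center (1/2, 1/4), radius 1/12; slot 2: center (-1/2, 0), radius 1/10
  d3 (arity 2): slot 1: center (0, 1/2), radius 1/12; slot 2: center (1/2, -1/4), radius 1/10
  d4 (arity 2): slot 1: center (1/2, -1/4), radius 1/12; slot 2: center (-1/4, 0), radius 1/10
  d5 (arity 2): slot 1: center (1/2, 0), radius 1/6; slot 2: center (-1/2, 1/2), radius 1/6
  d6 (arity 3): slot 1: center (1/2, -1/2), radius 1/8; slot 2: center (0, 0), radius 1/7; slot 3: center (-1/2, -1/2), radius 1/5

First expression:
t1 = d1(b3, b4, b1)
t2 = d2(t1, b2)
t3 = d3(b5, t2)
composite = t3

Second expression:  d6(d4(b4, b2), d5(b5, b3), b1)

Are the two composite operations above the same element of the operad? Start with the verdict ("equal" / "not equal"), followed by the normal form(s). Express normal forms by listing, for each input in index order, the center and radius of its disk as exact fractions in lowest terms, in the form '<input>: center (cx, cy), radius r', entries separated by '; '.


The first expression, normalized: b1: center (11/20, -9/40), radius 1/840; b2: center (9/20, -1/4), radius 1/100; b3: center (131/240, -11/48), radius 1/720; b4: center (133/240, -9/40), radius 1/720; b5: center (0, 1/2), radius 1/12
The second expression, normalized: b1: center (-1/2, -1/2), radius 1/5; b2: center (15/32, -1/2), radius 1/80; b3: center (-1/14, 1/14), radius 1/42; b4: center (9/16, -17/32), radius 1/96; b5: center (1/14, 0), radius 1/42
No match — not equal.

not equal; the first gives b1: center (11/20, -9/40), radius 1/840; b2: center (9/20, -1/4), radius 1/100; b3: center (131/240, -11/48), radius 1/720; b4: center (133/240, -9/40), radius 1/720; b5: center (0, 1/2), radius 1/12 and the second b1: center (-1/2, -1/2), radius 1/5; b2: center (15/32, -1/2), radius 1/80; b3: center (-1/14, 1/14), radius 1/42; b4: center (9/16, -17/32), radius 1/96; b5: center (1/14, 0), radius 1/42


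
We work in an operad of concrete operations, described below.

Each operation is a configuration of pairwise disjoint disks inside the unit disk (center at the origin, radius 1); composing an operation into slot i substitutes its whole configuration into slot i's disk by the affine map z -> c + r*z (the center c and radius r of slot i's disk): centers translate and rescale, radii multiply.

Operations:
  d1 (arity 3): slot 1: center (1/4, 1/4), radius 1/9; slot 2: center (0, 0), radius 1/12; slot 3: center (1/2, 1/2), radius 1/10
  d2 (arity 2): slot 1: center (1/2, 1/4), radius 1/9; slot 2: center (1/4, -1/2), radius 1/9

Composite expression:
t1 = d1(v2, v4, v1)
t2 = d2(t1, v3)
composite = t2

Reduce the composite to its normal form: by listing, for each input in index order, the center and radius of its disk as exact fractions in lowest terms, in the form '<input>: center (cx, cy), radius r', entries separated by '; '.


Nesting under d2 composes maps z -> c + r*z down each v-path.
input v2: composing its 2 substitution steps yields center (19/36, 5/18), radius 1/81
input v4: composing its 2 substitution steps yields center (1/2, 1/4), radius 1/108
input v1: composing its 2 substitution steps yields center (5/9, 11/36), radius 1/90
input v3: composing its 1 substitution step yields center (1/4, -1/2), radius 1/9

v1: center (5/9, 11/36), radius 1/90; v2: center (19/36, 5/18), radius 1/81; v3: center (1/4, -1/2), radius 1/9; v4: center (1/2, 1/4), radius 1/108


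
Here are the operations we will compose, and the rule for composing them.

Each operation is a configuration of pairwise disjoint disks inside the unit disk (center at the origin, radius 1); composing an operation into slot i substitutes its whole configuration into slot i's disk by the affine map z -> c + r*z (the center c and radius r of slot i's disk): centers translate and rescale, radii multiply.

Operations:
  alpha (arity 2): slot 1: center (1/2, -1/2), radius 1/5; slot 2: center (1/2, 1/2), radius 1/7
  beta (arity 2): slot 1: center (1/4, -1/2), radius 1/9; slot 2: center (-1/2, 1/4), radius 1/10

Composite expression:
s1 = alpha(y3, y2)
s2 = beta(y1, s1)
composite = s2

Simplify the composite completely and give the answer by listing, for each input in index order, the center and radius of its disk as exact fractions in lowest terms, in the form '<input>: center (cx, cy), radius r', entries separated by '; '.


Nesting under beta composes maps z -> c + r*z down each y-path.
y1 passes through 1 substitution, ending at center (1/4, -1/2), radius 1/9
y3 passes through 2 substitutions, ending at center (-9/20, 1/5), radius 1/50
y2 passes through 2 substitutions, ending at center (-9/20, 3/10), radius 1/70

y1: center (1/4, -1/2), radius 1/9; y2: center (-9/20, 3/10), radius 1/70; y3: center (-9/20, 1/5), radius 1/50


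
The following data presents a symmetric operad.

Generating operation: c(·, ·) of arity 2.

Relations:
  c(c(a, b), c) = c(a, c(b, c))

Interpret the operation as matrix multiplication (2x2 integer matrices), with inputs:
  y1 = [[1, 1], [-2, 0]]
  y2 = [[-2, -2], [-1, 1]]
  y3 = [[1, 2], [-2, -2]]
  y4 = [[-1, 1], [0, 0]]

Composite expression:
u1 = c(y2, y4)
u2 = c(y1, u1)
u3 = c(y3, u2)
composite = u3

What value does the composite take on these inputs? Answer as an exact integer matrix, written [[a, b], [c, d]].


c(y2, y4) = [[2, -2], [1, -1]]
c(y1, c(y2, y4)) = [[3, -3], [-4, 4]]
c(y3, c(y1, c(y2, y4))) = [[-5, 5], [2, -2]]

[[-5, 5], [2, -2]]


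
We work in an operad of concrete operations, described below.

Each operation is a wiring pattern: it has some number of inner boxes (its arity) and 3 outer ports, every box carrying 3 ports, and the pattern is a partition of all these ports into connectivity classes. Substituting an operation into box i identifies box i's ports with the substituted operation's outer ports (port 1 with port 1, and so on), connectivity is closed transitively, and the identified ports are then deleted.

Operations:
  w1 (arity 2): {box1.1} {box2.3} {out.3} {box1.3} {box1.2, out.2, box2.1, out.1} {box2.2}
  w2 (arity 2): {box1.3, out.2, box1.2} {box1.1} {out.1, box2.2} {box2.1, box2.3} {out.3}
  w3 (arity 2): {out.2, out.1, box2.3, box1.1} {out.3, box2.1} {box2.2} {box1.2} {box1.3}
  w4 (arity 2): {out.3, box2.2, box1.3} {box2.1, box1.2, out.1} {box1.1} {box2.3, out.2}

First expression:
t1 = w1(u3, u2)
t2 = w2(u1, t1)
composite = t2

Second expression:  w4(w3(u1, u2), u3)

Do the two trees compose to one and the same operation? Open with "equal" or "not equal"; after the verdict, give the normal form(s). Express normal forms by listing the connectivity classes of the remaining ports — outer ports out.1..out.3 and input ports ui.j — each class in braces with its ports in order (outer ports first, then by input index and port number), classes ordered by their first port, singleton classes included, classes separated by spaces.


The first composite normalizes to {out.1, u2.1, u3.2} {out.2, u1.2, u1.3} {out.3} {u1.1} {u2.2} {u2.3} {u3.1} {u3.3}
The second composite normalizes to {out.1, u1.1, u2.3, u3.1} {out.2, u3.3} {out.3, u2.1, u3.2} {u1.2} {u1.3} {u2.2}
The normal forms differ: not equal.

not equal — first {out.1, u2.1, u3.2} {out.2, u1.2, u1.3} {out.3} {u1.1} {u2.2} {u2.3} {u3.1} {u3.3}, second {out.1, u1.1, u2.3, u3.1} {out.2, u3.3} {out.3, u2.1, u3.2} {u1.2} {u1.3} {u2.2}


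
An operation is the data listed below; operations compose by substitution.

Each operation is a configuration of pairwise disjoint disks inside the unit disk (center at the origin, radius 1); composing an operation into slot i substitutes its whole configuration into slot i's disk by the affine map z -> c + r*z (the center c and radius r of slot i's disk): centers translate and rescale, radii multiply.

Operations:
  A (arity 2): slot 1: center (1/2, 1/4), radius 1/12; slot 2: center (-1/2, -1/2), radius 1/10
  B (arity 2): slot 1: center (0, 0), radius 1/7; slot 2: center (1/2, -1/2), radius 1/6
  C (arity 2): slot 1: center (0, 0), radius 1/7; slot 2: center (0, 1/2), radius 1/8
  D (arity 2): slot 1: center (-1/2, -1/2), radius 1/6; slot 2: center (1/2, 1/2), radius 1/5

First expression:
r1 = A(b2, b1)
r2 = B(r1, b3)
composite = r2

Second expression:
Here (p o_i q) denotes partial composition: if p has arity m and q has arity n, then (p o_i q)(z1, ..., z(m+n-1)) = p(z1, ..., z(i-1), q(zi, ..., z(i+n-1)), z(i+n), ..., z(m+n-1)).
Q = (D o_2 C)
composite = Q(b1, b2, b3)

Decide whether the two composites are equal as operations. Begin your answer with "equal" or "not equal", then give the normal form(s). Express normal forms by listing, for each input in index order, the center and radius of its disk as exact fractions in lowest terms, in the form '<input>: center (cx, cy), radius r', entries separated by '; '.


not equal — first b1: center (-1/14, -1/14), radius 1/70; b2: center (1/14, 1/28), radius 1/84; b3: center (1/2, -1/2), radius 1/6, second b1: center (-1/2, -1/2), radius 1/6; b2: center (1/2, 1/2), radius 1/35; b3: center (1/2, 3/5), radius 1/40


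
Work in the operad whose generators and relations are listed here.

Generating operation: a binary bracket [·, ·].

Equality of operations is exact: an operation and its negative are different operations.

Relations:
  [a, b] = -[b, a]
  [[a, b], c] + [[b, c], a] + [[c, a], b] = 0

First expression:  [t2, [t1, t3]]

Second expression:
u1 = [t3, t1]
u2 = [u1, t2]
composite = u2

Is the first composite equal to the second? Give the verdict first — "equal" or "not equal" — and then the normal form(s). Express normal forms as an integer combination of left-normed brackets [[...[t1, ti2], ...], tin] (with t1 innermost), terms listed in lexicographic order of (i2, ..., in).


equal — both sides give -[[t1, t3], t2]

The first expression reduces to -[[t1, t3], t2]
The second expression reduces to -[[t1, t3], t2]
One common form — equal.


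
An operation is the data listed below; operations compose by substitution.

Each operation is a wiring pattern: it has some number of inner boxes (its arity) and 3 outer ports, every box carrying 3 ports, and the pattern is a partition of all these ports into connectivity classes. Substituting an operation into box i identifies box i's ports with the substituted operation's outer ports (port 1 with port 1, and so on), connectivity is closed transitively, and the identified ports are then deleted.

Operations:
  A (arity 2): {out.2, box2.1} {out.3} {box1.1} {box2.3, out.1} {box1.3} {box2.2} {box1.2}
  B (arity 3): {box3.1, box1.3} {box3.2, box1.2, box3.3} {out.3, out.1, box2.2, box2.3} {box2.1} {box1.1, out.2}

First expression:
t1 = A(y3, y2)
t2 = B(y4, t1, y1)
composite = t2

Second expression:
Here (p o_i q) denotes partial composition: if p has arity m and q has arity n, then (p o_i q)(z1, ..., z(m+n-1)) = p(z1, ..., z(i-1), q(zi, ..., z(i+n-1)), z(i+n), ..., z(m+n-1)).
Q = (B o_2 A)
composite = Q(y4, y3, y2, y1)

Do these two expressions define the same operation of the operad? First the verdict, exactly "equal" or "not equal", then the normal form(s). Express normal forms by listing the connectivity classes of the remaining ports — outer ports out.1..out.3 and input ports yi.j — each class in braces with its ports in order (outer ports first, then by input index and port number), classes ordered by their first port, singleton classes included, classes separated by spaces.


equal; the common form is {out.1, out.3, y2.1} {out.2, y4.1} {y1.1, y4.3} {y1.2, y1.3, y4.2} {y2.2} {y2.3} {y3.1} {y3.2} {y3.3}

The first expression, normalized: {out.1, out.3, y2.1} {out.2, y4.1} {y1.1, y4.3} {y1.2, y1.3, y4.2} {y2.2} {y2.3} {y3.1} {y3.2} {y3.3}
The second expression, normalized: {out.1, out.3, y2.1} {out.2, y4.1} {y1.1, y4.3} {y1.2, y1.3, y4.2} {y2.2} {y2.3} {y3.1} {y3.2} {y3.3}
One common form — equal.
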